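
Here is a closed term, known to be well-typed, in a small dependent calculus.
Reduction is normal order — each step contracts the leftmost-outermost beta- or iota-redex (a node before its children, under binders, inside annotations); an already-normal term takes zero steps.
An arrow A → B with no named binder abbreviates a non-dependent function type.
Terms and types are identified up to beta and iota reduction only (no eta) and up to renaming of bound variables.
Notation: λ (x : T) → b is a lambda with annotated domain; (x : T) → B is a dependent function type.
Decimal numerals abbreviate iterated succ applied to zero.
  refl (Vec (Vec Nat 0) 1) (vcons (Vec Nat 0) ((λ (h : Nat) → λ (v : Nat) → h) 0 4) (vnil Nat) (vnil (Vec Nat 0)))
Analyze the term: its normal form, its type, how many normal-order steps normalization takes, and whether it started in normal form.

normal form:
  refl (Vec (Vec Nat 0) 1) (vcons (Vec Nat 0) 0 (vnil Nat) (vnil (Vec Nat 0)))
type:
  Eq (Vec (Vec Nat 0) 1) (vcons (Vec Nat 0) 0 (vnil Nat) (vnil (Vec Nat 0))) (vcons (Vec Nat 0) 0 (vnil Nat) (vnil (Vec Nat 0)))
steps to reach normal form (normal order): 2
already normal: no
first redex: a beta-redex


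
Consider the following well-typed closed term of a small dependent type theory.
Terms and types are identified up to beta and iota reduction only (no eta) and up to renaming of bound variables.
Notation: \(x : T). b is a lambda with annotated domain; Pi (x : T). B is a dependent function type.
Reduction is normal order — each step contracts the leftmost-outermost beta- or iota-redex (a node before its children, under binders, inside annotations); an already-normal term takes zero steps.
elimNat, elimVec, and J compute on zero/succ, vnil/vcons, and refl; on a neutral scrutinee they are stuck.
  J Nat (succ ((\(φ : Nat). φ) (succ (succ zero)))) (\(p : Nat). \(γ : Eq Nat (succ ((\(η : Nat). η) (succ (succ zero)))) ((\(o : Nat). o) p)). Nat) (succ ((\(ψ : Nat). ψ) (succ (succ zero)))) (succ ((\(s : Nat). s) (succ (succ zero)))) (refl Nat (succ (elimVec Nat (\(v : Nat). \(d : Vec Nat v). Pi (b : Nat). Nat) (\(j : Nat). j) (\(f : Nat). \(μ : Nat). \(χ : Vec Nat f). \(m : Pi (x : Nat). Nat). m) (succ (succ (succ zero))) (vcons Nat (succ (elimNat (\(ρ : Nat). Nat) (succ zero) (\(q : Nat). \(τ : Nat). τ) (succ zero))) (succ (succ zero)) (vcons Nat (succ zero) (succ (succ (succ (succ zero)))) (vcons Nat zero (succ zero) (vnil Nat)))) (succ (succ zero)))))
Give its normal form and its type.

resulting normal form:
  succ (succ (succ zero))
inferred type:
  Nat


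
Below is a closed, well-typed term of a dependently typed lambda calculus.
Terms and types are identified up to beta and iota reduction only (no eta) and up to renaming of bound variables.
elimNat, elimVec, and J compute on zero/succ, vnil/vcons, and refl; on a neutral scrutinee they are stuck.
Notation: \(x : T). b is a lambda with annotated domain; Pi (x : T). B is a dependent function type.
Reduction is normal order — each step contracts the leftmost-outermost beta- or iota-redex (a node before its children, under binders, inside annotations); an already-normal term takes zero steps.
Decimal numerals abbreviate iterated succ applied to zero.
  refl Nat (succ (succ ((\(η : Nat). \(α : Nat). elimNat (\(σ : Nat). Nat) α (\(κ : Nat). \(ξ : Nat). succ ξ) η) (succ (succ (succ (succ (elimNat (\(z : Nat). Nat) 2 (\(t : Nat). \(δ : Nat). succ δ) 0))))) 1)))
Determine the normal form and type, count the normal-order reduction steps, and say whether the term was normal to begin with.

normal form:
  refl Nat 9
type:
  Eq Nat 9 9
normal-order step count: 22
started in normal form: no
first redex: a beta-redex


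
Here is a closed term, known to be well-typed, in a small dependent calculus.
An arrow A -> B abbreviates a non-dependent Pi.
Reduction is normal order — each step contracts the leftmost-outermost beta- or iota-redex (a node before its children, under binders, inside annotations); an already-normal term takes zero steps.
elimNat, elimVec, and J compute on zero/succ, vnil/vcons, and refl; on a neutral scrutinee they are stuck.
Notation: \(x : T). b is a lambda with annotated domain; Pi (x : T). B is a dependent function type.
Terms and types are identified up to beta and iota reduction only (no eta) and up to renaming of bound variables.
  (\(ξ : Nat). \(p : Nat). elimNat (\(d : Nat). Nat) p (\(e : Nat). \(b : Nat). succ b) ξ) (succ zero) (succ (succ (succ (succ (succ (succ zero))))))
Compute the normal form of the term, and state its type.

resulting normal form:
  succ (succ (succ (succ (succ (succ (succ zero))))))
inferred type:
  Nat
observation: 6 normal-order steps separate the term from its normal form.


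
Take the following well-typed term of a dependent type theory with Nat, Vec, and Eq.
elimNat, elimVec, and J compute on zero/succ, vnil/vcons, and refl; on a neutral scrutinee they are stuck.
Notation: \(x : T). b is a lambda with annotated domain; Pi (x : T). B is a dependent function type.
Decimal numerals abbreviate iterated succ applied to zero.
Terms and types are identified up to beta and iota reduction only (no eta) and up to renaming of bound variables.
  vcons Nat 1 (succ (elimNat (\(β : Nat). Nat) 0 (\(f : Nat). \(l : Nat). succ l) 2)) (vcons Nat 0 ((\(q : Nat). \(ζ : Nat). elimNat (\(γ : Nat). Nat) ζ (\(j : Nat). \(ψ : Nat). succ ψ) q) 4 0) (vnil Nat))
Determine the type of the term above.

inferred type:
  Vec Nat 2


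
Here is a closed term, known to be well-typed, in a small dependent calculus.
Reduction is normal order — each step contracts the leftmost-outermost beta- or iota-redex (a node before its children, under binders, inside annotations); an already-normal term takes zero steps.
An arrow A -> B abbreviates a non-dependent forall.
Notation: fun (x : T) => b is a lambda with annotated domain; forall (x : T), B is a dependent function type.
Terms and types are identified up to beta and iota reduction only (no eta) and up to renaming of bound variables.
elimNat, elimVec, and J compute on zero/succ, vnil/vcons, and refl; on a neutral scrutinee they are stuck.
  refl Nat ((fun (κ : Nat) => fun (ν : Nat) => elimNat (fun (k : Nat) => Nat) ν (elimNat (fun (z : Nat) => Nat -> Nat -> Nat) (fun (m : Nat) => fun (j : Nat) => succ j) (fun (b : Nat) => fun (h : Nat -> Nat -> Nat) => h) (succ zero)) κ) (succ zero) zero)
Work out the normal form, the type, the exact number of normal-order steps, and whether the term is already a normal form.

normal form:
  refl Nat (succ zero)
the term's type:
  Eq Nat (succ zero) (succ zero)
reduction steps (normal order): 10
started in normal form: no
first contracted redex: a beta-redex


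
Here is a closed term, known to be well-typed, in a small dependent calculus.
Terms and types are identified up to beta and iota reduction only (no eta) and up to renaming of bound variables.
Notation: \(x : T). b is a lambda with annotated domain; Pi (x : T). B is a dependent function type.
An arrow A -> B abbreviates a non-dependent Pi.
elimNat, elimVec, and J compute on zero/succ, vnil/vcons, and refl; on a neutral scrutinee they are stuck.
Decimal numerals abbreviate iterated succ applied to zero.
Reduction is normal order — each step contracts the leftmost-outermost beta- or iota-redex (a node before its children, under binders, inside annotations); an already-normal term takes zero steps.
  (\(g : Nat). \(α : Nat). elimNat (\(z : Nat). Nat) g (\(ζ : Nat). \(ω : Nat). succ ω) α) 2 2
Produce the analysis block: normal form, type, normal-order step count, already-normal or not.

resulting normal form:
  4
inferred type:
  Nat
normal-order step count: 9
already normal: no
first contracted redex: a beta-redex


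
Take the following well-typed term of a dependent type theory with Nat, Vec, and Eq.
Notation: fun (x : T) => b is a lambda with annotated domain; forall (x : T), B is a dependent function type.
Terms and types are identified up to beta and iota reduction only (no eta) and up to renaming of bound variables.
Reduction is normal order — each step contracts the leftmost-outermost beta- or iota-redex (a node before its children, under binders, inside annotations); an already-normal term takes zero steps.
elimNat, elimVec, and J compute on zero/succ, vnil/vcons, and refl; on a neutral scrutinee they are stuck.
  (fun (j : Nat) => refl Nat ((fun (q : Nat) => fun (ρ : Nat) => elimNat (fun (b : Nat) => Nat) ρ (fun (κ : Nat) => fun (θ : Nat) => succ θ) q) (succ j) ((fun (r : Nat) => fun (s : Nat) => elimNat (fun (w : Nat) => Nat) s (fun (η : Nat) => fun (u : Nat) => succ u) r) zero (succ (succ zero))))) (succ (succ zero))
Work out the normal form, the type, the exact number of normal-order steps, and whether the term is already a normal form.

reduced normal form:
  refl Nat (succ (succ (succ (succ (succ zero)))))
inferred type:
  Eq Nat (succ (succ (succ (succ (succ zero))))) (succ (succ (succ (succ (succ zero)))))
steps to reach normal form (normal order): 16
started in normal form: no
first redex: a beta-redex


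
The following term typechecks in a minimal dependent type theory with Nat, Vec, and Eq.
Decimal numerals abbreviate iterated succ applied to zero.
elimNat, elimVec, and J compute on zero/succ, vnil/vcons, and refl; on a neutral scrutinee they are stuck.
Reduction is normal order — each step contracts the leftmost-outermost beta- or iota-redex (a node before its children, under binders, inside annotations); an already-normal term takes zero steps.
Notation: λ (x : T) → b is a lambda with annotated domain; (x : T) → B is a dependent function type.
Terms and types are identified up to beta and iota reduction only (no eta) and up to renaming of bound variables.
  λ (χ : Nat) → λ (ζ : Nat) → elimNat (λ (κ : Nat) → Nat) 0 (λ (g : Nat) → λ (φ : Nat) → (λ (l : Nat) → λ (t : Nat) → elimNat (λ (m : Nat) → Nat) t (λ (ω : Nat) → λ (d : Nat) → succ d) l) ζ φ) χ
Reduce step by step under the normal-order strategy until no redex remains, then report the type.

normal-order reduction sequence:
  λ (χ : Nat) → λ (ζ : Nat) → elimNat (λ (κ : Nat) → Nat) 0 (λ (g : Nat) → λ (φ : Nat) → (λ (l : Nat) → λ (t : Nat) → elimNat (λ (m : Nat) → Nat) t (λ (ω : Nat) → λ (d : Nat) → succ d) l) ζ φ) χ
  ~> λ (χ : Nat) → λ (ζ : Nat) → elimNat (λ (κ : Nat) → Nat) 0 (λ (g : Nat) → λ (φ : Nat) → (λ (l : Nat) → elimNat (λ (t : Nat) → Nat) l (λ (m : Nat) → λ (ω : Nat) → succ ω) ζ) φ) χ
  ~> λ (χ : Nat) → λ (ζ : Nat) → elimNat (λ (κ : Nat) → Nat) 0 (λ (g : Nat) → λ (φ : Nat) → elimNat (λ (l : Nat) → Nat) φ (λ (t : Nat) → λ (m : Nat) → succ m) ζ) χ
type:
  (χ : Nat) → (ζ : Nat) → Nat


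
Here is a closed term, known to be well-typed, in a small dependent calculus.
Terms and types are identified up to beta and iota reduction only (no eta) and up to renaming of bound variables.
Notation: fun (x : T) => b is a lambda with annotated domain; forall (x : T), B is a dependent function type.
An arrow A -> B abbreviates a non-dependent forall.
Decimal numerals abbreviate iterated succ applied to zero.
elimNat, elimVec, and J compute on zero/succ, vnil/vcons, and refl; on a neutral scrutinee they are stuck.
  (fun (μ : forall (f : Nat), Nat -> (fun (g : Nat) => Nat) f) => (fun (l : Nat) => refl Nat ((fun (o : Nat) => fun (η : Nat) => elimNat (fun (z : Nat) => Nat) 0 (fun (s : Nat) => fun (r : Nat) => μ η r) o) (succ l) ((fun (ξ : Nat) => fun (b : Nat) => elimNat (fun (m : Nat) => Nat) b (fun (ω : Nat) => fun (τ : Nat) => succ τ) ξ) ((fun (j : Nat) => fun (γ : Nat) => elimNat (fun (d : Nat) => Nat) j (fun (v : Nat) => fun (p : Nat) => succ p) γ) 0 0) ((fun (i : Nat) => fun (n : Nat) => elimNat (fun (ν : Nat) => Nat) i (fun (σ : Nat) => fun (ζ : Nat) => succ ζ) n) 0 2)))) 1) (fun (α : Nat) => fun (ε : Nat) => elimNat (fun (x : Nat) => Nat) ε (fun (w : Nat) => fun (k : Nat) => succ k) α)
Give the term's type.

the term's type:
  Eq Nat 4 4


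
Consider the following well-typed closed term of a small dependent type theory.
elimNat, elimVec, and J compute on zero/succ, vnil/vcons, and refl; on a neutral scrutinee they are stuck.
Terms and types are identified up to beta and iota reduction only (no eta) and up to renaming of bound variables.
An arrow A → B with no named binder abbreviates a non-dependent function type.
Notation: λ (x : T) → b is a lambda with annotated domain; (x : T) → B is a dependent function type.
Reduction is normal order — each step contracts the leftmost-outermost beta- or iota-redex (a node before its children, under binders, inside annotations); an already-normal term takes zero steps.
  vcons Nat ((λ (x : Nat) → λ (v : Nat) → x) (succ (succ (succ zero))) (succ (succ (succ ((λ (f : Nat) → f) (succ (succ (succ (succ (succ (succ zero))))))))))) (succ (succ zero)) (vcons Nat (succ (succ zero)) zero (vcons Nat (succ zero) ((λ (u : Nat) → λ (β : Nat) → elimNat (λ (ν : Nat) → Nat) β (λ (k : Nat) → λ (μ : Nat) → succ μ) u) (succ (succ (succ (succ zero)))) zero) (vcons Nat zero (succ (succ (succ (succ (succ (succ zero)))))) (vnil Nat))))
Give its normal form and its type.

reduced normal form:
  vcons Nat (succ (succ (succ zero))) (succ (succ zero)) (vcons Nat (succ (succ zero)) zero (vcons Nat (succ zero) (succ (succ (succ (succ zero)))) (vcons Nat zero (succ (succ (succ (succ (succ (succ zero)))))) (vnil Nat))))
the term's type:
  Vec Nat (succ (succ (succ (succ zero))))


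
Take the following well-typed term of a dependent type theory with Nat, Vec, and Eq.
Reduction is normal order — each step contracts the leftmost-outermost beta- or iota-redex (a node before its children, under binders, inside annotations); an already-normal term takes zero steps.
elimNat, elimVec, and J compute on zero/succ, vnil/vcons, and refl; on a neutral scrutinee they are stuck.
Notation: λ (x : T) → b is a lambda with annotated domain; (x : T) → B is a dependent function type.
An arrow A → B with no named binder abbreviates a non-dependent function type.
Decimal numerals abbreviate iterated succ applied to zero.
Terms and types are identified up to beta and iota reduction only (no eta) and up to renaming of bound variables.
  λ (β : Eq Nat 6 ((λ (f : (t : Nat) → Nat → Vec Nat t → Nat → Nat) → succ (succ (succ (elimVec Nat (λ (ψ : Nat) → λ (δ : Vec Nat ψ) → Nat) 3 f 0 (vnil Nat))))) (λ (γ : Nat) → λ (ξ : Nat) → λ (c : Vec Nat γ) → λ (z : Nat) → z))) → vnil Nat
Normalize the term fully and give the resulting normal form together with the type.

normal form:
  λ (β : Eq Nat 6 6) → vnil Nat
type:
  Eq Nat 6 6 → Vec Nat 0


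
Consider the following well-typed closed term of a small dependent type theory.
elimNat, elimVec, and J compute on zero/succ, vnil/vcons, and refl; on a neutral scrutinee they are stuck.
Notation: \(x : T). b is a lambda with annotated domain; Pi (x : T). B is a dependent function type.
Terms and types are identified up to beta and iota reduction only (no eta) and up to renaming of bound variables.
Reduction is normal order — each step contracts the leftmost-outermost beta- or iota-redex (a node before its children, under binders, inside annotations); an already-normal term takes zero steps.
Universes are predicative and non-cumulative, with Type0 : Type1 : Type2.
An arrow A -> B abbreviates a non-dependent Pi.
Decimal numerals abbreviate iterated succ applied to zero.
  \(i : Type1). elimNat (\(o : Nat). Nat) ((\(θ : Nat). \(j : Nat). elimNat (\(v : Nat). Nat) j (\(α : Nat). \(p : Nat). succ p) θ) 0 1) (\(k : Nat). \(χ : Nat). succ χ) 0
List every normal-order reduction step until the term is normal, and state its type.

normal-order reduction:
  \(i : Type1). elimNat (\(o : Nat). Nat) ((\(θ : Nat). \(j : Nat). elimNat (\(v : Nat). Nat) j (\(α : Nat). \(p : Nat). succ p) θ) 0 1) (\(k : Nat). \(χ : Nat). succ χ) 0
  ~> \(i : Type1). (\(o : Nat). \(θ : Nat). elimNat (\(j : Nat). Nat) θ (\(v : Nat). \(α : Nat). succ α) o) 0 1
  ~> \(i : Type1). (\(o : Nat). elimNat (\(θ : Nat). Nat) o (\(j : Nat). \(v : Nat). succ v) 0) 1
  ~> \(i : Type1). elimNat (\(o : Nat). Nat) 1 (\(θ : Nat). \(j : Nat). succ j) 0
  ~> \(i : Type1). 1
type:
  Type1 -> Nat


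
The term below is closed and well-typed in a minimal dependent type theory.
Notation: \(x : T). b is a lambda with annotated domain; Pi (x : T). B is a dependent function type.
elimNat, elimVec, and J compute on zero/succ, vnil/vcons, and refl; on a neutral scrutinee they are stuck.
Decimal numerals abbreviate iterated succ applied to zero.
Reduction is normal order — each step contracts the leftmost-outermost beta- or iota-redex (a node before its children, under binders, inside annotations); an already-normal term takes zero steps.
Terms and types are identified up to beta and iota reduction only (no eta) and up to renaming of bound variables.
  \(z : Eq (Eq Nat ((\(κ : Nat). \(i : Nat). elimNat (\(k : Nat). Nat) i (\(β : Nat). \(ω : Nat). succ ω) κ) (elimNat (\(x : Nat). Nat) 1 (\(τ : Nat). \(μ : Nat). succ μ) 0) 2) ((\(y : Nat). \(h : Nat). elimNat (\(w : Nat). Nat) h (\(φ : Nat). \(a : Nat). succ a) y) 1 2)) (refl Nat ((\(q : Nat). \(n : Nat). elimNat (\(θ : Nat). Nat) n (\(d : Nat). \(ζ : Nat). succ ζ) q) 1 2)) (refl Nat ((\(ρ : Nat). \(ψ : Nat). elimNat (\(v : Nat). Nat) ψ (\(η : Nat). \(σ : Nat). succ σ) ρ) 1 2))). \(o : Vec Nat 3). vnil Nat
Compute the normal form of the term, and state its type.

normal form:
  \(z : Eq (Eq Nat 3 3) (refl Nat 3) (refl Nat 3)). \(κ : Vec Nat 3). vnil Nat
type:
  Pi (z : Eq (Eq Nat 3 3) (refl Nat 3) (refl Nat 3)). Pi (κ : Vec Nat 3). Vec Nat 0


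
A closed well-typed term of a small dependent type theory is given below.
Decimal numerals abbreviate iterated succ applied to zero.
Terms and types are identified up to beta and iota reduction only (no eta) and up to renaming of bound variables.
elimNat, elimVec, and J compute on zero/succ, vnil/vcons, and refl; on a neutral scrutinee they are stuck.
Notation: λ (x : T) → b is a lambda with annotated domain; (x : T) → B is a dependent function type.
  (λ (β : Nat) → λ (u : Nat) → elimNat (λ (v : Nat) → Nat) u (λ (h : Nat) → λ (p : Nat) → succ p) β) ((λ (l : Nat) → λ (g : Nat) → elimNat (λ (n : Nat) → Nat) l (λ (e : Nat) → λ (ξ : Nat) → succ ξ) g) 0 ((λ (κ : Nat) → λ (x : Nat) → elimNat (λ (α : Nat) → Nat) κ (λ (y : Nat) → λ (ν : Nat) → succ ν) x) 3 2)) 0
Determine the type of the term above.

type:
  Nat


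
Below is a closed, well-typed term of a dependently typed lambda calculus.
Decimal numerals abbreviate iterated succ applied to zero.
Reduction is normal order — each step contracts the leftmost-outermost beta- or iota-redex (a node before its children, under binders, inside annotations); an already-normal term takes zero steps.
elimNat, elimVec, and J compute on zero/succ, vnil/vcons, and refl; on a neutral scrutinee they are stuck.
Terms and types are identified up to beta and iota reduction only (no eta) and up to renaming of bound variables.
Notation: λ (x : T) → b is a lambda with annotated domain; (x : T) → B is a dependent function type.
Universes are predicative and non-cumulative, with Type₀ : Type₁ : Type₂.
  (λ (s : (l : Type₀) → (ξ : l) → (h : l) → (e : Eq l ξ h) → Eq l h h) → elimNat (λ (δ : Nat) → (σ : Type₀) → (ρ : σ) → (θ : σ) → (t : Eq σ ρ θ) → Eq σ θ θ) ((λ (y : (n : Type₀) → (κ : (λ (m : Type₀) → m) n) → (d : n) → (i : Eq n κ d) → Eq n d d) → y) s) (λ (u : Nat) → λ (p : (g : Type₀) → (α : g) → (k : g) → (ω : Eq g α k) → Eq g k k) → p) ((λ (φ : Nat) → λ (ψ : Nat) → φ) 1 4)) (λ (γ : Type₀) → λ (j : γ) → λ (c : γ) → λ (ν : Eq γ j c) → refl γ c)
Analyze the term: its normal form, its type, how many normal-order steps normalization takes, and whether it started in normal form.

reduced normal form:
  λ (s : Type₀) → λ (l : s) → λ (ξ : s) → λ (h : Eq s l ξ) → refl s ξ
inferred type:
  (s : Type₀) → (l : s) → (ξ : s) → (h : Eq s l ξ) → Eq s ξ ξ
reduction steps (normal order): 8
term was already normal: no
first redex: a beta-redex


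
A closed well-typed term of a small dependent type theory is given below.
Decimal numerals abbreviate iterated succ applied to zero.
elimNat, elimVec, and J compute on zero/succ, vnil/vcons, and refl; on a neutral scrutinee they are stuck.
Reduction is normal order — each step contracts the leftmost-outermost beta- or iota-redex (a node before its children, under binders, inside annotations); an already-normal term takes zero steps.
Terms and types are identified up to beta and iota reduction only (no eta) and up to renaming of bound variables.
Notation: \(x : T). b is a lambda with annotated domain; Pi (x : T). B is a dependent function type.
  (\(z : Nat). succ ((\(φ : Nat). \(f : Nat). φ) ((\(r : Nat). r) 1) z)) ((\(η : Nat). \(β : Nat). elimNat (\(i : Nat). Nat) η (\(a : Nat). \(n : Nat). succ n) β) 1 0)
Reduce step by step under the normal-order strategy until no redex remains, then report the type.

normal-order reduction:
  (\(z : Nat). succ ((\(φ : Nat). \(f : Nat). φ) ((\(r : Nat). r) 1) z)) ((\(η : Nat). \(β : Nat). elimNat (\(i : Nat). Nat) η (\(a : Nat). \(n : Nat). succ n) β) 1 0)
  ~> succ ((\(z : Nat). \(φ : Nat). z) ((\(f : Nat). f) 1) ((\(r : Nat). \(η : Nat). elimNat (\(β : Nat). Nat) r (\(i : Nat). \(a : Nat). succ a) η) 1 0))
  ~> succ ((\(z : Nat). (\(φ : Nat). φ) 1) ((\(f : Nat). \(r : Nat). elimNat (\(η : Nat). Nat) f (\(β : Nat). \(i : Nat). succ i) r) 1 0))
  ~> succ ((\(z : Nat). z) 1)
  ~> 2
the term's type:
  Nat


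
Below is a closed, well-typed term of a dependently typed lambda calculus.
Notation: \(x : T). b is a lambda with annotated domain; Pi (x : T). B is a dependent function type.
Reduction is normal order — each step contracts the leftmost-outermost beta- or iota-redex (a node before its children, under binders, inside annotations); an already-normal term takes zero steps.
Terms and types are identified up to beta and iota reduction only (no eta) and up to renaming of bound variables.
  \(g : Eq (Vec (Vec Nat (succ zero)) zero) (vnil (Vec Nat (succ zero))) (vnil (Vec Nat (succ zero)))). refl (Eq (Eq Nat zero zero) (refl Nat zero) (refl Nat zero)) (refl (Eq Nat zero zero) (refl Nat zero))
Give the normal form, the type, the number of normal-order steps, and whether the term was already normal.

normal form:
  \(g : Eq (Vec (Vec Nat (succ zero)) zero) (vnil (Vec Nat (succ zero))) (vnil (Vec Nat (succ zero)))). refl (Eq (Eq Nat zero zero) (refl Nat zero) (refl Nat zero)) (refl (Eq Nat zero zero) (refl Nat zero))
type:
  Pi (g : Eq (Vec (Vec Nat (succ zero)) zero) (vnil (Vec Nat (succ zero))) (vnil (Vec Nat (succ zero)))). Eq (Eq (Eq Nat zero zero) (refl Nat zero) (refl Nat zero)) (refl (Eq Nat zero zero) (refl Nat zero)) (refl (Eq Nat zero zero) (refl Nat zero))
normal-order step count: 0
started in normal form: yes


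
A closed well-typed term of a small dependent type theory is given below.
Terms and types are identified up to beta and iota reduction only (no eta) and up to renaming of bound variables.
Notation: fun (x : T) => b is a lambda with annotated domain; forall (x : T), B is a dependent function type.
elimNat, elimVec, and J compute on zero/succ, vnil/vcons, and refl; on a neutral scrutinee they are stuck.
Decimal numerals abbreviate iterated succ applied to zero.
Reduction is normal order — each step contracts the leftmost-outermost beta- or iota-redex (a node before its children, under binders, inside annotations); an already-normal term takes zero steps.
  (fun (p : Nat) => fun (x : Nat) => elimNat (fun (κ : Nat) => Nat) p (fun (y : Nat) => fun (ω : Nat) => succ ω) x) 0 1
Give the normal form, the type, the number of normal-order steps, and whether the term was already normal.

reduced normal form:
  1
inferred type:
  Nat
normal-order step count: 6
term was already normal: no
first contracted redex: a beta-redex


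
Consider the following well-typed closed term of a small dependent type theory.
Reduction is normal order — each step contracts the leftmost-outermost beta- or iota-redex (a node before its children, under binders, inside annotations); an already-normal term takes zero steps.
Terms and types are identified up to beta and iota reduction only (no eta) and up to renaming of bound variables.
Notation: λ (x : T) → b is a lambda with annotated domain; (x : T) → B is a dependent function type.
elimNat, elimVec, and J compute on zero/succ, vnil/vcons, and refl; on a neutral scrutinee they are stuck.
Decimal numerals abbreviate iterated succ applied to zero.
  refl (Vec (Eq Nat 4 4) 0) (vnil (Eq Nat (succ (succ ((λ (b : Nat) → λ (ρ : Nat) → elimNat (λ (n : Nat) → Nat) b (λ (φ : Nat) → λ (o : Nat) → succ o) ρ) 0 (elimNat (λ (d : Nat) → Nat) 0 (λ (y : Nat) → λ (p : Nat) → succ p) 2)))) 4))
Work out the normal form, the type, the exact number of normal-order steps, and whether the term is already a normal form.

reduced normal form:
  refl (Vec (Eq Nat 4 4) 0) (vnil (Eq Nat 4 4))
inferred type:
  Eq (Vec (Eq Nat 4 4) 0) (vnil (Eq Nat 4 4)) (vnil (Eq Nat 4 4))
steps to reach normal form (normal order): 16
started in normal form: no
first contracted redex: a beta-redex


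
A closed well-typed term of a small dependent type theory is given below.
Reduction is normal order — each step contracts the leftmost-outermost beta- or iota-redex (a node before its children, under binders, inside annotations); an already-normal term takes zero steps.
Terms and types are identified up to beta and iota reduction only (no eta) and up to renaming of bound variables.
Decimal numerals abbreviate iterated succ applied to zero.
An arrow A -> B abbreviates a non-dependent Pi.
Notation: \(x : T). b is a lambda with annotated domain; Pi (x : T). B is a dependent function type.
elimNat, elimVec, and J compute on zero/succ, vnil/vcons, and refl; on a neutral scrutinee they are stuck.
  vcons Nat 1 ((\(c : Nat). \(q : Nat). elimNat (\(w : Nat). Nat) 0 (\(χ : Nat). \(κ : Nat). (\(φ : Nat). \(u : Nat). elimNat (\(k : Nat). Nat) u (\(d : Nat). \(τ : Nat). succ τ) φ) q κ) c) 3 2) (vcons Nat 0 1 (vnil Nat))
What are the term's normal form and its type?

reduced normal form:
  vcons Nat 1 6 (vcons Nat 0 1 (vnil Nat))
inferred type:
  Vec Nat 2
observation: reduction starts at a beta-redex, and 39 normal-order steps reach the normal form.


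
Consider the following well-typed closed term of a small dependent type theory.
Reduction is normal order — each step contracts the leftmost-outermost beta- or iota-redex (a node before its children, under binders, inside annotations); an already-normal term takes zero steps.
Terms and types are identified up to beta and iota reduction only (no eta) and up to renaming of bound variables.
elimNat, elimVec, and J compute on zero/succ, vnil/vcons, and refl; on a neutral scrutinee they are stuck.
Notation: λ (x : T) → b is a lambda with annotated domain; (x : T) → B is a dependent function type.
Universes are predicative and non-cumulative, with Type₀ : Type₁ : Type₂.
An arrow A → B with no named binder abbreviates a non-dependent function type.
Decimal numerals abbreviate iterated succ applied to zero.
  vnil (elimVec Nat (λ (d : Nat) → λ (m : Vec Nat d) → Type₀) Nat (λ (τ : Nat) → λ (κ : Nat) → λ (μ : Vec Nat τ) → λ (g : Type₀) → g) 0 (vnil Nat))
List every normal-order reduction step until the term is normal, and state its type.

normal-order reduction sequence:
  vnil (elimVec Nat (λ (d : Nat) → λ (m : Vec Nat d) → Type₀) Nat (λ (τ : Nat) → λ (κ : Nat) → λ (μ : Vec Nat τ) → λ (g : Type₀) → g) 0 (vnil Nat))
  ~> vnil Nat
inferred type:
  Vec Nat 0


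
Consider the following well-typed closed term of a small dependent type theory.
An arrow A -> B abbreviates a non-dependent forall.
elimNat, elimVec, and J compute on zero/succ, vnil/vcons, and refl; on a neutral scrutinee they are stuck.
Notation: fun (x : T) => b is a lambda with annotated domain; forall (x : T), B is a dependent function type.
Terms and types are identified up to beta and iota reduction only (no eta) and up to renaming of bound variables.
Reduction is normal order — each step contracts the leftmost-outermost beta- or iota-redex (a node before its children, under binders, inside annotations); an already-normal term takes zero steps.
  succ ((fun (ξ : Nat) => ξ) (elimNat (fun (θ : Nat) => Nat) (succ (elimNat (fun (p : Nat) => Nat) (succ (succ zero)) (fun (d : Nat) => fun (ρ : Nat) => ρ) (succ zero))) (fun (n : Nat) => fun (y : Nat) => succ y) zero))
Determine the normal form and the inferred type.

reduced normal form:
  succ (succ (succ (succ zero)))
type:
  Nat
observation: contracting a beta-redex first, the term normalizes in 6 steps.


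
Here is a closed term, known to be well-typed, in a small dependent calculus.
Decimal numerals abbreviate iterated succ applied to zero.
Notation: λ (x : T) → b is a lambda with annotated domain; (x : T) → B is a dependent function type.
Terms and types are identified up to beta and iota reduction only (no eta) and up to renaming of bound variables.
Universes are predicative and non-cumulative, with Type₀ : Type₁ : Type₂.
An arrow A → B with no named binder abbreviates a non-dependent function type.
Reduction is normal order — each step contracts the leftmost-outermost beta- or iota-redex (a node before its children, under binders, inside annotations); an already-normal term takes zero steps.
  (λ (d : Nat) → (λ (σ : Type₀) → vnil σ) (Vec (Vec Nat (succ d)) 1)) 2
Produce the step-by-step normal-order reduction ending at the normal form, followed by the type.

normal-order reduction:
  (λ (d : Nat) → (λ (σ : Type₀) → vnil σ) (Vec (Vec Nat (succ d)) 1)) 2
  ~> (λ (d : Type₀) → vnil d) (Vec (Vec Nat 3) 1)
  ~> vnil (Vec (Vec Nat 3) 1)
the term's type:
  Vec (Vec (Vec Nat 3) 1) 0


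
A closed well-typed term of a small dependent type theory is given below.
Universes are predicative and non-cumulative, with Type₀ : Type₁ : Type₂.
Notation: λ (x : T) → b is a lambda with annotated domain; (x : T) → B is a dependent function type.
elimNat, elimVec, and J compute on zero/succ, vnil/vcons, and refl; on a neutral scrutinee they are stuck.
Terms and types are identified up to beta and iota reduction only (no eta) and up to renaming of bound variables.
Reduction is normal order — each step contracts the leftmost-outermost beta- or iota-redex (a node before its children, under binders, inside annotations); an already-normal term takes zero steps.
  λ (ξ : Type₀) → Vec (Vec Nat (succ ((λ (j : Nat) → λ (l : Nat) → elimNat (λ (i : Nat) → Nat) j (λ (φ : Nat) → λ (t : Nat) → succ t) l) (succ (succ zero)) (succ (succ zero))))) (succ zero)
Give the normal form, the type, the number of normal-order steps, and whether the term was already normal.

reduced normal form:
  λ (ξ : Type₀) → Vec (Vec Nat (succ (succ (succ (succ (succ zero)))))) (succ zero)
the term's type:
  (ξ : Type₀) → Type₀
steps to reach normal form (normal order): 9
already normal: no
first redex: a beta-redex


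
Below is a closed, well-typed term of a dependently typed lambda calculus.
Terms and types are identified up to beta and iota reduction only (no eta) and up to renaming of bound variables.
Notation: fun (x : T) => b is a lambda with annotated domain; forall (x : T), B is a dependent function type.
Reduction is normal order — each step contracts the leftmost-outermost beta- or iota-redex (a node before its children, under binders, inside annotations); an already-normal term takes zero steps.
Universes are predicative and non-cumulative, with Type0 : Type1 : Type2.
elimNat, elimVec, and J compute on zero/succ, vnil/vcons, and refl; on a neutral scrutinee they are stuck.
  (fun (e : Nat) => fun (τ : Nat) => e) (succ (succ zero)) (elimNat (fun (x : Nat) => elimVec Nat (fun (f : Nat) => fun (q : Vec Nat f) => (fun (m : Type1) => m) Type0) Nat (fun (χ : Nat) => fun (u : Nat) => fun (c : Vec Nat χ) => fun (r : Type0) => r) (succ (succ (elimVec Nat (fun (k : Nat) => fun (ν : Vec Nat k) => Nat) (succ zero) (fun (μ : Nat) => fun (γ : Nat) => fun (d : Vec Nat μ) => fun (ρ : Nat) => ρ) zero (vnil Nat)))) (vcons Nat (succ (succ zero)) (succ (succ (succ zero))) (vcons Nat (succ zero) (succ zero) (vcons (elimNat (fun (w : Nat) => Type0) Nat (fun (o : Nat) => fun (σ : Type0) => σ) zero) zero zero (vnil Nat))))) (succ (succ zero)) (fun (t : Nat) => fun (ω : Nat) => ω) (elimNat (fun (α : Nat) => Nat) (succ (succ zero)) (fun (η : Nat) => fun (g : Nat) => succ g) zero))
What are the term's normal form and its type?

normal form:
  succ (succ zero)
type:
  Nat


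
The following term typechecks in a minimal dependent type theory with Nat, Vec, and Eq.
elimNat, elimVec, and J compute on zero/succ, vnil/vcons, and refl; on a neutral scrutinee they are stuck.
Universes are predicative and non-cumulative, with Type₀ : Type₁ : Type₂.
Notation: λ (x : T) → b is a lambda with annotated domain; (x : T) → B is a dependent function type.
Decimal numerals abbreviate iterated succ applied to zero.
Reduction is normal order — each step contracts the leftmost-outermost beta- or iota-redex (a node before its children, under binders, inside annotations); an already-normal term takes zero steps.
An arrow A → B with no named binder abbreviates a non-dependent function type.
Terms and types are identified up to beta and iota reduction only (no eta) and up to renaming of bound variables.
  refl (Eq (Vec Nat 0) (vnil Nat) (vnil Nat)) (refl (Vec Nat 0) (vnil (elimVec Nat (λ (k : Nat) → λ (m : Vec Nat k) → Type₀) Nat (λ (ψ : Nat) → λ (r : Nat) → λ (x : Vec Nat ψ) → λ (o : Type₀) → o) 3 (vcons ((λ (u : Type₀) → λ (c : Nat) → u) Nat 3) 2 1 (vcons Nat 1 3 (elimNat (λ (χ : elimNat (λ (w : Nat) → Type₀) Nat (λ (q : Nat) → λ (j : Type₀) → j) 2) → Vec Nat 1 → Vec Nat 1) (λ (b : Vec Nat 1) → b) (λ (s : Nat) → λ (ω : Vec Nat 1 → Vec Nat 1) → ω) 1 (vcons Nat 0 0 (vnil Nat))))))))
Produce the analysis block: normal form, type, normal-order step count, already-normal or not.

normal form:
  refl (Eq (Vec Nat 0) (vnil Nat) (vnil Nat)) (refl (Vec Nat 0) (vnil Nat))
inferred type:
  Eq (Eq (Vec Nat 0) (vnil Nat) (vnil Nat)) (refl (Vec Nat 0) (vnil Nat)) (refl (Vec Nat 0) (vnil Nat))
reduction steps (normal order): 21
term was already normal: no
first contracted redex: an elimVec iota-redex


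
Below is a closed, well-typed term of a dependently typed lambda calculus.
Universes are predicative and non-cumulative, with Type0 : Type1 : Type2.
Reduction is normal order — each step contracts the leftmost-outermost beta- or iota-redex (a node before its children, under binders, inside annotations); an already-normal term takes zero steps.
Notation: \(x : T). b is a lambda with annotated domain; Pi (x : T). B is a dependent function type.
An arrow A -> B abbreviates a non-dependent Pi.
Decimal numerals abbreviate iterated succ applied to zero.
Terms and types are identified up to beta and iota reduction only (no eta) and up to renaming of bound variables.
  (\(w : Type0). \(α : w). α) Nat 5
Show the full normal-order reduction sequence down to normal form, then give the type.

normal-order reduction sequence:
  (\(w : Type0). \(α : w). α) Nat 5
  ~> (\(w : Nat). w) 5
  ~> 5
type:
  Nat


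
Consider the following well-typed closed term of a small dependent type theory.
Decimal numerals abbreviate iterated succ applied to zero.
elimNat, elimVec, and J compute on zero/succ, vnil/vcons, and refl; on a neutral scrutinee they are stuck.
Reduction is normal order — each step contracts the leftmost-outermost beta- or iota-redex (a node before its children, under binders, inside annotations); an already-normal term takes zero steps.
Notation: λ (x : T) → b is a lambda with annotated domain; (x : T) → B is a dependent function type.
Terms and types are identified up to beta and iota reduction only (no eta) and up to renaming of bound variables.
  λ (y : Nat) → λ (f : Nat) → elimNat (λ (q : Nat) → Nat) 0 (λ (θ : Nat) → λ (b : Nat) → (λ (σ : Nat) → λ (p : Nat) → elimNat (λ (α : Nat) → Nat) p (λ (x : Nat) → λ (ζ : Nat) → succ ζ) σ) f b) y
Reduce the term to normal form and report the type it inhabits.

resulting normal form:
  λ (y : Nat) → λ (f : Nat) → elimNat (λ (q : Nat) → Nat) 0 (λ (θ : Nat) → λ (b : Nat) → elimNat (λ (σ : Nat) → Nat) b (λ (p : Nat) → λ (α : Nat) → succ α) f) y
the term's type:
  (y : Nat) → (f : Nat) → Nat


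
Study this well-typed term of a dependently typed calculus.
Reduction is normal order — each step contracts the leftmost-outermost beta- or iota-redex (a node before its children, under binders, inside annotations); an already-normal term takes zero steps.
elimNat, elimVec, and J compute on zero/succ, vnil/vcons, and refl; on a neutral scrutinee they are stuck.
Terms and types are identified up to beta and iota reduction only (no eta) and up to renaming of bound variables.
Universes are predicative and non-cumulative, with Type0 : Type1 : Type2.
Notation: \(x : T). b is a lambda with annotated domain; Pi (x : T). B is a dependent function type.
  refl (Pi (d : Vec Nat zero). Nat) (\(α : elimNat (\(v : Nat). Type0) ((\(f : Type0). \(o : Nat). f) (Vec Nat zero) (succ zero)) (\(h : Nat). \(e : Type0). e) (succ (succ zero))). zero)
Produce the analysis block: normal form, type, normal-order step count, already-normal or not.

reduced normal form:
  refl (Pi (d : Vec Nat zero). Nat) (\(α : Vec Nat zero). zero)
the term's type:
  Eq (Pi (d : Vec Nat zero). Nat) (\(α : Vec Nat zero). zero) (\(v : Vec Nat zero). zero)
reduction steps (normal order): 9
term was already normal: no
first redex: an elimNat iota-redex


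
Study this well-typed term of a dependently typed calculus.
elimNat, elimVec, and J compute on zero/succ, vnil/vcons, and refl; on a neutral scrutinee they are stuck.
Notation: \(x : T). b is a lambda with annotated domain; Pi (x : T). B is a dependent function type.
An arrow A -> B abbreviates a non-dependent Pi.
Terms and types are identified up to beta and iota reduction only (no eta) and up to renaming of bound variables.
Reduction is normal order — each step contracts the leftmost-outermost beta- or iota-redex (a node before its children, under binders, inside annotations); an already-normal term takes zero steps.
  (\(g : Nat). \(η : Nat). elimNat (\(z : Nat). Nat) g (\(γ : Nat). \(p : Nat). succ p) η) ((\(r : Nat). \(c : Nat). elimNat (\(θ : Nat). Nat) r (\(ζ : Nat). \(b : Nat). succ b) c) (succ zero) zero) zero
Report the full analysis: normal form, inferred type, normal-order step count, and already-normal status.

reduced normal form:
  succ zero
type:
  Nat
steps to reach normal form (normal order): 6
started in normal form: no
first contracted redex: a beta-redex


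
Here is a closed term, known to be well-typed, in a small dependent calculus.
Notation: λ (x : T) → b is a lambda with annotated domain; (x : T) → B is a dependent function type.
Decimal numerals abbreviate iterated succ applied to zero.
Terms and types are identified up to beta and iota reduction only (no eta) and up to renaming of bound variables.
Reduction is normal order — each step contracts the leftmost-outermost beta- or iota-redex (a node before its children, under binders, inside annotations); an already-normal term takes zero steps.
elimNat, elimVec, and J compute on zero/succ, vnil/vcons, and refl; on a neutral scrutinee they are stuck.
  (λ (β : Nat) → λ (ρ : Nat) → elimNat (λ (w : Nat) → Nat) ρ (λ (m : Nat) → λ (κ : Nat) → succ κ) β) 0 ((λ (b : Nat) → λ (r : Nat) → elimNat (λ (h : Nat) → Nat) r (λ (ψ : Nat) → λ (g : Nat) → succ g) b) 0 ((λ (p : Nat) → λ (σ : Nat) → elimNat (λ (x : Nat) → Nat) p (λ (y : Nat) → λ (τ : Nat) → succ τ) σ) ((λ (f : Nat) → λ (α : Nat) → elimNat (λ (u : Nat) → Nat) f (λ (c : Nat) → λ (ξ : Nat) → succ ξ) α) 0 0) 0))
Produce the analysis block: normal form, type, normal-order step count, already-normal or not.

reduced normal form:
  0
inferred type:
  Nat
normal-order step count: 12
term was already normal: no
first contracted redex: a beta-redex
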